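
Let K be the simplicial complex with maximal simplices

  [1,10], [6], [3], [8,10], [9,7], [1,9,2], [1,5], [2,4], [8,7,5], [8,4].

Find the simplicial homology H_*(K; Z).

H_0 ≅ Z^3,  H_1 ≅ Z^3,  H_2 = 0.

We work with the vertex ordering 1 < 2 < 3 < 4 < 5 < 6 < 7 < 8 < 9 < 10. The simplices of K, each written with vertices in increasing order, are:

  0-simplices (10): [1], [2], [3], [4], [5], [6], [7], [8], [9], [10]
  1-simplices (12): [1,2], [1,5], [1,9], [1,10], [2,4], [2,9], [4,8], [5,7], [5,8], [7,8], [7,9], [8,10]
  2-simplices (2): [1,2,9], [5,7,8]

giving chain groups C_0 ≅ Z^10, C_1 ≅ Z^12, C_2 ≅ Z^2.

∂_1: C_1 → C_0 maps an edge to its endpoints' difference, ∂[p,q] = q − p. For instance
  ∂[5,7] = [7] − [5].
As a 10×12 matrix over Z this has rank 7, with invariant factors (1,1,1,1,1,1,1).

∂_2: C_2 → C_1 sends each 2-simplex [p,q,r] to [q,r] − [p,r] + [p,q]. For instance
  ∂[5,7,8] = [7,8] − [5,8] + [5,7],
  ∂[1,2,9] = [2,9] − [1,9] + [1,2].
The resulting 12×2 matrix has rank 2, and its Smith normal form has invariant factors (1,1).

From H_k ≅ ker(∂_k) / im(∂_{k+1}) we obtain:

  H_0: rank C_0 − rank ∂_1 = 10 − 7 = 3, and the invariant factors of ∂_1 are all 1, so H_0 ≅ Z^3.
  H_1: rank ker ∂_1 − rank ∂_2 = (12 − 7) − 2 = 3, and the invariant factors of ∂_2 are all 1, so H_1 ≅ Z^3.
  H_2: rank ker ∂_2 − rank ∂_3 = (2 − 2) − 0 = 0, and there is no ∂_3, so H_2 ≅ 0.

As a check, the Euler characteristic is 10 − 12 + 2 = 0, which agrees with 3 − 3 + 0 = 0.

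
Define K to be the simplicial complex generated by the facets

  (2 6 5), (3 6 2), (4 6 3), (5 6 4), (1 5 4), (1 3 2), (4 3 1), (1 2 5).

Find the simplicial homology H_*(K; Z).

Fix the vertex order 1 < 2 < 3 < 4 < 5 < 6 and write every simplex with vertices in increasing order. Then dim K = 2 and the simplices of K are:

  0-simplices (6): [1], [2], [3], [4], [5], [6]
  1-simplices (12): [1,2], [1,3], [1,4], [1,5], [2,3], [2,5], [2,6], [3,4], [3,6], [4,5], [4,6], [5,6]
  2-simplices (8): [1,2,3], [1,2,5], [1,3,4], [1,4,5], [2,3,6], [2,5,6], [3,4,6], [4,5,6]

giving chain groups C_0 ≅ Z^6, C_1 ≅ Z^12, C_2 ≅ Z^8.

Boundary ∂_1: C_1 → C_0 maps an edge to its endpoints' difference, ∂[p,q] = q − p. For instance
  ∂[4,5] = [5] − [4].
This gives a 6×12 integer matrix of rank 5; reducing to Smith normal form yields diagonal entries (1,1,1,1,1).

∂_2: C_2 → C_1 acts by ∂[p,q,r] = [q,r] − [p,r] + [p,q]. For instance
  ∂[2,5,6] = [5,6] − [2,6] + [2,5],
  ∂[2,3,6] = [3,6] − [2,6] + [2,3].
As a 12×8 matrix over Z this has rank 7, with invariant factors (1,1,1,1,1,1,1).

Computing H_k = (kernel of ∂_k) / (image of ∂_{k+1}):

  H_0: rank C_0 − rank ∂_1 = 6 − 5 = 1, and the invariant factors of ∂_1 are all 1, so H_0 = Z.
  H_1: rank ker ∂_1 − rank ∂_2 = (12 − 5) − 7 = 0, and the invariant factors of ∂_2 are all 1, so H_1 = 0.
  H_2: rank ker ∂_2 − rank ∂_3 = (8 − 7) − 0 = 1, and there is no ∂_3, so H_2 = Z.

As a check, the Euler characteristic is 6 − 12 + 8 = 2, which agrees with 1 − 0 + 1 = 2.
(K is a triangulation of the 2-sphere S^2.)

H_0 ≅ Z,  H_1 = 0,  H_2 ≅ Z.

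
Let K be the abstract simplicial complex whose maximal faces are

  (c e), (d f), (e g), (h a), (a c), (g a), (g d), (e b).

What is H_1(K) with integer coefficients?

H_1 = Z.

We work with the vertex ordering a < b < c < d < e < f < g < h. The simplices of K, each written with vertices in increasing order, are:

  0-simplices (8): a, b, c, d, e, f, g, h
  1-simplices (8): ac, ag, ah, be, ce, df, dg, eg

giving chain groups C_0 ≅ Z^8, C_1 ≅ Z^8.

The boundary map ∂_1: C_1 → C_0 maps an edge to its endpoints' difference, ∂[p,q] = q − p.
As a 8×8 matrix over Z this has rank 7, with invariant factors (1,1,1,1,1,1,1).

Reading off H_k = ker ∂_k / im ∂_{k+1}:

  H_1: rank ker ∂_1 − rank ∂_2 = (8 − 7) − 0 = 1, and there is no ∂_2, so H_1 ≅ Z.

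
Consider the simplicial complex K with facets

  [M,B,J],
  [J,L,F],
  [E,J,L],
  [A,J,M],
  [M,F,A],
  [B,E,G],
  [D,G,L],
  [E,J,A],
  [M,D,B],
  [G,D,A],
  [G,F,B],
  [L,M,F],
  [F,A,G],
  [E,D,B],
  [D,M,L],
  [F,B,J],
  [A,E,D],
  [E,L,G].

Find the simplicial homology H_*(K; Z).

Order the vertices as A < B < D < E < F < G < J < L < M. Listing each simplex with vertices in this order, K has dimension 2 with simplices:

  0-simplices (9): A, B, D, E, F, G, J, L, M
  1-simplices (27): AD, AE, AF, AG, AJ, AM, BD, BE, BF, BG, BJ, BM, DE, DG, DL, DM, EG, EJ, EL, FG, FJ, FL, FM, GL, JL, JM, LM
  2-simplices (18): ADE, ADG, AEJ, AFG, AFM, AJM, BDE, BDM, BEG, BFG, BFJ, BJM, DGL, DLM, EGL, EJL, FJL, FLM

so the chain groups are C_0 ≅ Z^9, C_1 ≅ Z^27, C_2 ≅ Z^18.

∂_1: C_1 → C_0 is given by ∂[p,q] = [q] − [p].
As a 9×27 matrix over Z this has rank 8, with invariant factors (1,1,1,1,1,1,1,1).

Boundary ∂_2: C_2 → C_1 maps a triangle to the signed sum of its edges. For instance
  ∂EGL = GL − EL + EG,
  ∂FLM = LM − FM + FL.
As a 27×18 matrix over Z this has rank 18, with invariant factors (1,1,1,1,1,1,1,1,1,1,1,1,1,1,1,1,1,2).

Computing H_k = (kernel of ∂_k) / (image of ∂_{k+1}):

  H_0: rank C_0 − rank ∂_1 = 9 − 8 = 1, and the invariant factors of ∂_1 are all 1, so H_0 ≅ Z.
  H_1: rank ker ∂_1 − rank ∂_2 = (27 − 8) − 18 = 1, and ∂_2 has invariant factor 2 > 1, so H_1 ≅ Z × Z/2.
  H_2: rank ker ∂_2 − rank ∂_3 = (18 − 18) − 0 = 0, and there is no ∂_3, so H_2 ≅ 0.

As a check, the Euler characteristic is 9 − 27 + 18 = 0, which agrees with 1 − 1 + 0 = 0.
(K is a triangulation of the Klein bottle.)

H_0 = Z,  H_1 = Z × Z/2,  H_2 = 0.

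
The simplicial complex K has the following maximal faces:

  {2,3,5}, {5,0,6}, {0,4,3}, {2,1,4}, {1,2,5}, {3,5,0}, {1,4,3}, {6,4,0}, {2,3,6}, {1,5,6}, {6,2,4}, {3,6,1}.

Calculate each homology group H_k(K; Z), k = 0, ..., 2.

Order the vertices as 0 < 1 < 2 < 3 < 4 < 5 < 6. Listing each simplex with vertices in this order, K has dimension 2 with simplices:

  0-simplices (7): [0], [1], [2], [3], [4], [5], [6]
  1-simplices (18): [0,3], [0,4], [0,5], [0,6], [1,2], [1,3], [1,4], [1,5], [1,6], [2,3], [2,4], [2,5], [2,6], [3,4], [3,5], [3,6], [4,6], [5,6]
  2-simplices (12): [0,3,4], [0,3,5], [0,4,6], [0,5,6], [1,2,4], [1,2,5], [1,3,4], [1,3,6], [1,5,6], [2,3,5], [2,3,6], [2,4,6]

so the chain groups are C_0 ≅ Z^7, C_1 ≅ Z^18, C_2 ≅ Z^12.

∂_1: C_1 → C_0 is given by ∂[p,q] = [q] − [p]. For instance
  ∂[1,2] = [2] − [1].
This gives a 7×18 integer matrix of rank 6; reducing to Smith normal form yields diagonal entries (1,1,1,1,1,1).

Boundary ∂_2: C_2 → C_1 sends each 2-simplex [p,q,r] to [q,r] − [p,r] + [p,q]. For instance
  ∂[0,4,6] = [4,6] − [0,6] + [0,4],
  ∂[1,3,4] = [3,4] − [1,4] + [1,3].
This gives a 18×12 integer matrix of rank 12; reducing to Smith normal form yields diagonal entries (1,1,1,1,1,1,1,1,1,1,1,2).

Reading off H_k = ker ∂_k / im ∂_{k+1}:

  H_0: rank C_0 − rank ∂_1 = 7 − 6 = 1, and the invariant factors of ∂_1 are all 1, so H_0 ≅ Z.
  H_1: rank ker ∂_1 − rank ∂_2 = (18 − 6) − 12 = 0, and ∂_2 has invariant factor 2 > 1, so H_1 ≅ Z/2.
  H_2: rank ker ∂_2 − rank ∂_3 = (12 − 12) − 0 = 0, and there is no ∂_3, so H_2 ≅ 0.

As a check, the Euler characteristic is 7 − 18 + 12 = 1, which agrees with 1 − 0 + 0 = 1.
(K is a triangulation of the real projective plane RP^2.)

H_0 ≅ Z,  H_1 ≅ Z/2,  H_2 = 0.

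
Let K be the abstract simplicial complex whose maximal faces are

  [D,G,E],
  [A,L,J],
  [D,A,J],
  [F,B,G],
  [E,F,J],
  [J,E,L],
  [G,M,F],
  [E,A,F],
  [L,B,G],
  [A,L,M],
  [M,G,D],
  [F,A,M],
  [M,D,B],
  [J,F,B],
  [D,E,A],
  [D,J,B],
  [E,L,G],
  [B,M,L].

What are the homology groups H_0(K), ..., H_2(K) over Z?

H_0 ≅ Z,  H_1 ≅ Z ⊕ Z/2,  H_2 = 0.

Take the total order A < B < D < E < F < G < J < L < M on the vertex set. Then K (dimension 2) consists of the simplices:

  0-simplices (9): A, B, D, E, F, G, J, L, M
  1-simplices (27): AD, AE, AF, AJ, AL, AM, BD, BF, BG, BJ, BL, BM, DE, DG, DJ, DM, EF, EG, EJ, EL, FG, FJ, FM, GL, GM, JL, LM
  2-simplices (18): ADE, ADJ, AEF, AFM, AJL, ALM, BDJ, BDM, BFG, BFJ, BGL, BLM, DEG, DGM, EFJ, EGL, EJL, FGM

so the chain groups are C_0 ≅ Z^9, C_1 ≅ Z^27, C_2 ≅ Z^18.

∂_1: C_1 → C_0 maps an edge to its endpoints' difference, ∂[p,q] = q − p. For instance
  ∂AF = F − A.
This gives a 9×27 integer matrix of rank 8; reducing to Smith normal form yields diagonal entries (1,1,1,1,1,1,1,1).

The boundary map ∂_2: C_2 → C_1 maps a triangle to the signed sum of its edges. For instance
  ∂DEG = EG − DG + DE,
  ∂BLM = LM − BM + BL.
As a 27×18 matrix over Z this has rank 18, with invariant factors (1,1,1,1,1,1,1,1,1,1,1,1,1,1,1,1,1,2).

Now H_k = ker ∂_k / im ∂_{k+1}, so:

  H_0: rank C_0 − rank ∂_1 = 9 − 8 = 1, and the invariant factors of ∂_1 are all 1, so H_0 ≅ Z.
  H_1: rank ker ∂_1 − rank ∂_2 = (27 − 8) − 18 = 1, and ∂_2 has invariant factor 2 > 1, so H_1 ≅ Z ⊕ Z/2.
  H_2: rank ker ∂_2 − rank ∂_3 = (18 − 18) − 0 = 0, and there is no ∂_3, so H_2 ≅ 0.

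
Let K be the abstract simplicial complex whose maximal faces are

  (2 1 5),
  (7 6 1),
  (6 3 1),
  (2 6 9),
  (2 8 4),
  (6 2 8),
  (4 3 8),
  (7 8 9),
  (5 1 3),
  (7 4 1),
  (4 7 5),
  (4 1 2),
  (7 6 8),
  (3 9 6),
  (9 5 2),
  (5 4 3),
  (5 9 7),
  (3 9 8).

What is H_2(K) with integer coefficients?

H_2 ≅ 0.

Order the vertices as 1 < 2 < 3 < 4 < 5 < 6 < 7 < 8 < 9. Listing each simplex with vertices in this order, K has dimension 2 with simplices:

  0-simplices (9): [1], [2], [3], [4], [5], [6], [7], [8], [9]
  1-simplices (27): (27 of them)
  2-simplices (18): [1,2,4], [1,2,5], [1,3,5], [1,3,6], [1,4,7], [1,6,7], [2,4,8], [2,5,9], [2,6,8], [2,6,9], [3,4,5], [3,4,8], [3,6,9], [3,8,9], [4,5,7], [5,7,9], [6,7,8], [7,8,9]

giving chain groups C_0 ≅ Z^9, C_1 ≅ Z^27, C_2 ≅ Z^18.

Boundary ∂_1: C_1 → C_0 sends each edge [p,q] (with p < q) to q − p. For instance
  ∂[8,9] = [9] − [8].
The 9×27 boundary matrix has rank 8 and Smith normal form diag(1,1,1,1,1,1,1,1).

Boundary ∂_2: C_2 → C_1 maps a triangle to the signed sum of its edges. For instance
  ∂[3,4,5] = [4,5] − [3,5] + [3,4],
  ∂[3,6,9] = [6,9] − [3,9] + [3,6].
The 27×18 boundary matrix has rank 18 and Smith normal form diag(1,1,1,1,1,1,1,1,1,1,1,1,1,1,1,1,1,2).

Reading off H_k = ker ∂_k / im ∂_{k+1}:

  H_2: rank ker ∂_2 − rank ∂_3 = (18 − 18) − 0 = 0, and there is no ∂_3, so H_2 = 0.

(K is a triangulation of the Klein bottle.)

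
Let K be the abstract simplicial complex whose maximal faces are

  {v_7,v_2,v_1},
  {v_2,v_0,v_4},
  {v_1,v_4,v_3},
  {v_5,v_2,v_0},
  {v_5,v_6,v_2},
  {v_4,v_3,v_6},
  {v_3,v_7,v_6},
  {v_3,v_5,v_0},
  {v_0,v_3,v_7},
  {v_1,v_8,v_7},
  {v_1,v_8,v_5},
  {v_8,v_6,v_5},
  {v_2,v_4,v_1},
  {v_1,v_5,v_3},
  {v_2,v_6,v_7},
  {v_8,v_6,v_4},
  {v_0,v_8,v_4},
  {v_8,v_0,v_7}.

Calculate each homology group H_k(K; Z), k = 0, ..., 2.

We work with the vertex ordering v_0 < v_1 < v_2 < v_3 < v_4 < v_5 < v_6 < v_7 < v_8. The simplices of K, each written with vertices in increasing order, are:

  0-simplices (9): [v_0], [v_1], [v_2], [v_3], [v_4], [v_5], [v_6], [v_7], [v_8]
  1-simplices (27): (27 of them)
  2-simplices (18): (18 of them)

so the chain groups are C_0 ≅ Z^9, C_1 ≅ Z^27, C_2 ≅ Z^18.

Boundary ∂_1: C_1 → C_0 sends each edge [p,q] (with p < q) to q − p. For instance
  ∂[v_3,v_7] = [v_7] − [v_3].
The resulting 9×27 matrix has rank 8, and its Smith normal form has invariant factors (1,1,1,1,1,1,1,1).

The boundary map ∂_2: C_2 → C_1 sends each 2-simplex [p,q,r] to [q,r] − [p,r] + [p,q]. For instance
  ∂[v_1,v_7,v_8] = [v_7,v_8] − [v_1,v_8] + [v_1,v_7],
  ∂[v_0,v_3,v_7] = [v_3,v_7] − [v_0,v_7] + [v_0,v_3].
This gives a 27×18 integer matrix of rank 17; reducing to Smith normal form yields diagonal entries (1,1,1,1,1,1,1,1,1,1,1,1,1,1,1,1,1).

Now H_k = ker ∂_k / im ∂_{k+1}, so:

  H_0: rank C_0 − rank ∂_1 = 9 − 8 = 1, and the invariant factors of ∂_1 are all 1, so H_0 = Z.
  H_1: rank ker ∂_1 − rank ∂_2 = (27 − 8) − 17 = 2, and the invariant factors of ∂_2 are all 1, so H_1 = Z^2.
  H_2: rank ker ∂_2 − rank ∂_3 = (18 − 17) − 0 = 1, and there is no ∂_3, so H_2 = Z.

As a check, the Euler characteristic is 9 − 27 + 18 = 0, which agrees with 1 − 2 + 1 = 0.
(K is a triangulation of the torus T^2.)

H_0 ≅ Z,  H_1 ≅ Z^2,  H_2 ≅ Z.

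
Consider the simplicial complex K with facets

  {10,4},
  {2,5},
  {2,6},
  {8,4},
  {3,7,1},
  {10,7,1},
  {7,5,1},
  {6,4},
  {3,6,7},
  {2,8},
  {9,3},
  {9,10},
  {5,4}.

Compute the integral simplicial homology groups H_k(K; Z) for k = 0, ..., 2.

H_0 = Z,  H_1 = Z^5,  H_2 = 0.

Fix the vertex order 1 < 2 < 3 < 4 < 5 < 6 < 7 < 8 < 9 < 10 and write every simplex with vertices in increasing order. Then dim K = 2 and the simplices of K are:

  0-simplices (10): [1], [2], [3], [4], [5], [6], [7], [8], [9], [10]
  1-simplices (18): [1,3], [1,5], [1,7], [1,10], [2,5], [2,6], [2,8], [3,6], [3,7], [3,9], [4,5], [4,6], [4,8], [4,10], [5,7], [6,7], [7,10], [9,10]
  2-simplices (4): [1,3,7], [1,5,7], [1,7,10], [3,6,7]

so the chain groups are C_0 ≅ Z^10, C_1 ≅ Z^18, C_2 ≅ Z^4.

∂_1: C_1 → C_0 is given by ∂[p,q] = [q] − [p]. For instance
  ∂[3,7] = [7] − [3].
The 10×18 boundary matrix has rank 9 and Smith normal form diag(1,1,1,1,1,1,1,1,1).

∂_2: C_2 → C_1 sends each 2-simplex [p,q,r] to [q,r] − [p,r] + [p,q]. For instance
  ∂[1,5,7] = [5,7] − [1,7] + [1,5],
  ∂[1,7,10] = [7,10] − [1,10] + [1,7].
The 18×4 boundary matrix has rank 4 and Smith normal form diag(1,1,1,1).

Computing H_k = (kernel of ∂_k) / (image of ∂_{k+1}):

  H_0: rank C_0 − rank ∂_1 = 10 − 9 = 1, and the invariant factors of ∂_1 are all 1, so H_0 = Z.
  H_1: rank ker ∂_1 − rank ∂_2 = (18 − 9) − 4 = 5, and the invariant factors of ∂_2 are all 1, so H_1 = Z^5.
  H_2: rank ker ∂_2 − rank ∂_3 = (4 − 4) − 0 = 0, and there is no ∂_3, so H_2 = 0.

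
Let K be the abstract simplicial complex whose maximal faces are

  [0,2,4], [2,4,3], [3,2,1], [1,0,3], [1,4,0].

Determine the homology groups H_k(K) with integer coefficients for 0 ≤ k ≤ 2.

Order the vertices as 0 < 1 < 2 < 3 < 4. Listing each simplex with vertices in this order, K has dimension 2 with simplices:

  0-simplices (5): [0], [1], [2], [3], [4]
  1-simplices (10): [0,1], [0,2], [0,3], [0,4], [1,2], [1,3], [1,4], [2,3], [2,4], [3,4]
  2-simplices (5): [0,1,3], [0,1,4], [0,2,4], [1,2,3], [2,3,4]

Hence C_0 ≅ Z^5, C_1 ≅ Z^10, C_2 ≅ Z^5.

Boundary ∂_1: C_1 → C_0 is given by ∂[p,q] = [q] − [p]. For instance
  ∂[1,2] = [2] − [1].
This gives a 5×10 integer matrix of rank 4; reducing to Smith normal form yields diagonal entries (1,1,1,1).

Boundary ∂_2: C_2 → C_1 acts by ∂[p,q,r] = [q,r] − [p,r] + [p,q]. For instance
  ∂[1,2,3] = [2,3] − [1,3] + [1,2],
  ∂[0,1,3] = [1,3] − [0,3] + [0,1].
The resulting 10×5 matrix has rank 5, and its Smith normal form has invariant factors (1,1,1,1,1).

Computing H_k = (kernel of ∂_k) / (image of ∂_{k+1}):

  H_0: rank C_0 − rank ∂_1 = 5 − 4 = 1, and the invariant factors of ∂_1 are all 1, so H_0 ≅ Z.
  H_1: rank ker ∂_1 − rank ∂_2 = (10 − 4) − 5 = 1, and the invariant factors of ∂_2 are all 1, so H_1 ≅ Z.
  H_2: rank ker ∂_2 − rank ∂_3 = (5 − 5) − 0 = 0, and there is no ∂_3, so H_2 ≅ 0.

As a check, the Euler characteristic is 5 − 10 + 5 = 0, which agrees with 1 − 1 + 0 = 0.
(K is a triangulation of the Möbius band.)

H_0 ≅ Z,  H_1 ≅ Z,  H_2 = 0.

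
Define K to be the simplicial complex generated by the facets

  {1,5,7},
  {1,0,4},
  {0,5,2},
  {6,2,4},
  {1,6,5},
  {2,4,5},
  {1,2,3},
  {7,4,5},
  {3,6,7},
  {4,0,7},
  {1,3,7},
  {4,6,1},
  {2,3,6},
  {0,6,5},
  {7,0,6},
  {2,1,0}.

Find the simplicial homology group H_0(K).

H_0 = Z.

We work with the vertex ordering 0 < 1 < 2 < 3 < 4 < 5 < 6 < 7. The simplices of K, each written with vertices in increasing order, are:

  0-simplices (8): [0], [1], [2], [3], [4], [5], [6], [7]
  1-simplices (24): (24 of them)
  2-simplices (16): [0,1,2], [0,1,4], [0,2,5], [0,4,7], [0,5,6], [0,6,7], [1,2,3], [1,3,7], [1,4,6], [1,5,6], [1,5,7], [2,3,6], [2,4,5], [2,4,6], [3,6,7], [4,5,7]

so the chain groups are C_0 ≅ Z^8, C_1 ≅ Z^24, C_2 ≅ Z^16.

∂_1: C_1 → C_0 is given by ∂[p,q] = [q] − [p]. For instance
  ∂[6,7] = [7] − [6].
This gives a 8×24 integer matrix of rank 7; reducing to Smith normal form yields diagonal entries (1,1,1,1,1,1,1).

The boundary map ∂_2: C_2 → C_1 sends each 2-simplex [p,q,r] to [q,r] − [p,r] + [p,q]. For instance
  ∂[0,1,2] = [1,2] − [0,2] + [0,1],
  ∂[3,6,7] = [6,7] − [3,7] + [3,6].
The resulting 24×16 matrix has rank 15, and its Smith normal form has invariant factors (1,1,1,1,1,1,1,1,1,1,1,1,1,1,1).

Reading off H_k = ker ∂_k / im ∂_{k+1}:

  H_0: rank C_0 − rank ∂_1 = 8 − 7 = 1, and the invariant factors of ∂_1 are all 1, so H_0 ≅ Z.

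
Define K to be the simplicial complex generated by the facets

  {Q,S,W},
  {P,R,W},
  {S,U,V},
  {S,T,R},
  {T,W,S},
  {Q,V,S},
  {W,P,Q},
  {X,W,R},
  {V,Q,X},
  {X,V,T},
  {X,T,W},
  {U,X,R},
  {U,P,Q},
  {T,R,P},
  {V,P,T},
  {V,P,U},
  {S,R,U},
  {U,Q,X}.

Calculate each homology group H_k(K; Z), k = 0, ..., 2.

Fix the vertex order P < Q < R < S < T < U < V < W < X and write every simplex with vertices in increasing order. Then dim K = 2 and the simplices of K are:

  0-simplices (9): P, Q, R, S, T, U, V, W, X
  1-simplices (27): PQ, PR, PT, PU, PV, PW, QS, QU, QV, QW, QX, RS, RT, RU, RW, RX, ST, SU, SV, SW, TV, TW, TX, UV, UX, VX, WX
  2-simplices (18): PQU, PQW, PRT, PRW, PTV, PUV, QSV, QSW, QUX, QVX, RST, RSU, RUX, RWX, STW, SUV, TVX, TWX

so the chain groups are C_0 ≅ Z^9, C_1 ≅ Z^27, C_2 ≅ Z^18.

The boundary map ∂_1: C_1 → C_0 is given by ∂[p,q] = [q] − [p]. For instance
  ∂UX = X − U.
This gives a 9×27 integer matrix of rank 8; reducing to Smith normal form yields diagonal entries (1,1,1,1,1,1,1,1).

The boundary map ∂_2: C_2 → C_1 maps a triangle to the signed sum of its edges. For instance
  ∂TWX = WX − TX + TW,
  ∂RSU = SU − RU + RS.
The 27×18 boundary matrix has rank 18 and Smith normal form diag(1,1,1,1,1,1,1,1,1,1,1,1,1,1,1,1,1,2).

From H_k ≅ ker(∂_k) / im(∂_{k+1}) we obtain:

  H_0: rank C_0 − rank ∂_1 = 9 − 8 = 1, and the invariant factors of ∂_1 are all 1, so H_0 ≅ Z.
  H_1: rank ker ∂_1 − rank ∂_2 = (27 − 8) − 18 = 1, and ∂_2 has invariant factor 2 > 1, so H_1 ≅ Z ⊕ Z_2.
  H_2: rank ker ∂_2 − rank ∂_3 = (18 − 18) − 0 = 0, and there is no ∂_3, so H_2 ≅ 0.

As a check, the Euler characteristic is 9 − 27 + 18 = 0, which agrees with 1 − 1 + 0 = 0.
(K is a triangulation of the Klein bottle.)

H_0 = Z,  H_1 = Z ⊕ Z_2,  H_2 = 0.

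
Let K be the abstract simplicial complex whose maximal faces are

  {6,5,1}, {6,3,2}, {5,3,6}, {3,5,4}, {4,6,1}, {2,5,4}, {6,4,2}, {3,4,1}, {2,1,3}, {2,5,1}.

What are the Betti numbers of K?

b_0 = 1, b_1 = 0, b_2 = 0.

Fix the vertex order 1 < 2 < 3 < 4 < 5 < 6 and write every simplex with vertices in increasing order. Then dim K = 2 and the simplices of K are:

  0-simplices (6): [1], [2], [3], [4], [5], [6]
  1-simplices (15): [1,2], [1,3], [1,4], [1,5], [1,6], [2,3], [2,4], [2,5], [2,6], [3,4], [3,5], [3,6], [4,5], [4,6], [5,6]
  2-simplices (10): [1,2,3], [1,2,5], [1,3,4], [1,4,6], [1,5,6], [2,3,6], [2,4,5], [2,4,6], [3,4,5], [3,5,6]

giving chain groups C_0 ≅ Z^6, C_1 ≅ Z^15, C_2 ≅ Z^10.

∂_1: C_1 → C_0 sends each edge [p,q] (with p < q) to q − p.
This gives a 6×15 integer matrix of rank 5; reducing to Smith normal form yields diagonal entries (1,1,1,1,1).

Boundary ∂_2: C_2 → C_1 sends each 2-simplex [p,q,r] to [q,r] − [p,r] + [p,q]. For instance
  ∂[3,4,5] = [4,5] − [3,5] + [3,4],
  ∂[1,3,4] = [3,4] − [1,4] + [1,3].
The resulting 15×10 matrix has rank 10, and its Smith normal form has invariant factors (1,1,1,1,1,1,1,1,1,2).

From H_k ≅ ker(∂_k) / im(∂_{k+1}) we obtain:

  H_0: rank C_0 − rank ∂_1 = 6 − 5 = 1, and the invariant factors of ∂_1 are all 1, so H_0 ≅ Z.
  H_1: rank ker ∂_1 − rank ∂_2 = (15 − 5) − 10 = 0, and ∂_2 has invariant factor 2 > 1, so H_1 ≅ Z/2Z.
  H_2: rank ker ∂_2 − rank ∂_3 = (10 − 10) − 0 = 0, and there is no ∂_3, so H_2 ≅ 0.

As a check, the Euler characteristic is 6 − 15 + 10 = 1, which agrees with 1 − 0 + 0 = 1.
(K is a triangulation of the real projective plane RP^2.)

Hence the Betti numbers are b_0 = 1, b_1 = 0, b_2 = 0.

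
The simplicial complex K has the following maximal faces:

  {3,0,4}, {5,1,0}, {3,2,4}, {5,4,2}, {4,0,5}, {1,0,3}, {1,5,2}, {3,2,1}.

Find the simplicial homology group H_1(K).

We work with the vertex ordering 0 < 1 < 2 < 3 < 4 < 5. The simplices of K, each written with vertices in increasing order, are:

  0-simplices (6): [0], [1], [2], [3], [4], [5]
  1-simplices (12): [0,1], [0,3], [0,4], [0,5], [1,2], [1,3], [1,5], [2,3], [2,4], [2,5], [3,4], [4,5]
  2-simplices (8): [0,1,3], [0,1,5], [0,3,4], [0,4,5], [1,2,3], [1,2,5], [2,3,4], [2,4,5]

giving chain groups C_0 ≅ Z^6, C_1 ≅ Z^12, C_2 ≅ Z^8.

Boundary ∂_1: C_1 → C_0 is given by ∂[p,q] = [q] − [p]. For instance
  ∂[2,5] = [5] − [2].
This gives a 6×12 integer matrix of rank 5; reducing to Smith normal form yields diagonal entries (1,1,1,1,1).

The boundary map ∂_2: C_2 → C_1 acts by ∂[p,q,r] = [q,r] − [p,r] + [p,q]. For instance
  ∂[0,1,5] = [1,5] − [0,5] + [0,1],
  ∂[0,1,3] = [1,3] − [0,3] + [0,1].
As a 12×8 matrix over Z this has rank 7, with invariant factors (1,1,1,1,1,1,1).

Reading off H_k = ker ∂_k / im ∂_{k+1}:

  H_1: rank ker ∂_1 − rank ∂_2 = (12 − 5) − 7 = 0, and the invariant factors of ∂_2 are all 1, so H_1 ≅ 0.

H_1 ≅ 0.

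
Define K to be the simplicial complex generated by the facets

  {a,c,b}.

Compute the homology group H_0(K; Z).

Fix the vertex order a < b < c and write every simplex with vertices in increasing order. Then dim K = 2 and the simplices of K are:

  0-simplices (3): a, b, c
  1-simplices (3): ab, ac, bc
  2-simplices (1): abc

so the chain groups are C_0 ≅ Z^3, C_1 ≅ Z^3, C_2 ≅ Z^1.

The boundary map ∂_1: C_1 → C_0 is given by ∂[p,q] = [q] − [p].
The resulting 3×3 matrix has rank 2, and its Smith normal form has invariant factors (1,1).

Boundary ∂_2: C_2 → C_1 maps a triangle to the signed sum of its edges. For instance
  ∂abc = bc − ac + ab.
The 3×1 boundary matrix has rank 1 and Smith normal form diag(1).

Reading off H_k = ker ∂_k / im ∂_{k+1}:

  H_0: rank C_0 − rank ∂_1 = 3 − 2 = 1, and the invariant factors of ∂_1 are all 1, so H_0 = Z.

H_0 = Z.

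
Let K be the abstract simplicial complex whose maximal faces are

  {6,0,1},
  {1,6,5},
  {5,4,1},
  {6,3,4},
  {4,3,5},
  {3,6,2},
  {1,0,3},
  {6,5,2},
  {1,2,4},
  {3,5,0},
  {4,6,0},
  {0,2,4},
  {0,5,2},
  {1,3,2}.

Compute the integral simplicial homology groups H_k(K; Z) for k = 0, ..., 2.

H_0 = Z,  H_1 = Z^2,  H_2 = Z.

Take the total order 0 < 1 < 2 < 3 < 4 < 5 < 6 on the vertex set. Then K (dimension 2) consists of the simplices:

  0-simplices (7): [0], [1], [2], [3], [4], [5], [6]
  1-simplices (21): [0,1], [0,2], [0,3], [0,4], [0,5], [0,6], [1,2], [1,3], [1,4], [1,5], [1,6], [2,3], [2,4], [2,5], [2,6], [3,4], [3,5], [3,6], [4,5], [4,6], [5,6]
  2-simplices (14): [0,1,3], [0,1,6], [0,2,4], [0,2,5], [0,3,5], [0,4,6], [1,2,3], [1,2,4], [1,4,5], [1,5,6], [2,3,6], [2,5,6], [3,4,5], [3,4,6]

Hence C_0 ≅ Z^7, C_1 ≅ Z^21, C_2 ≅ Z^14.

The boundary map ∂_1: C_1 → C_0 maps an edge to its endpoints' difference, ∂[p,q] = q − p. For instance
  ∂[3,5] = [5] − [3].
The 7×21 boundary matrix has rank 6 and Smith normal form diag(1,1,1,1,1,1).

The boundary map ∂_2: C_2 → C_1 acts by ∂[p,q,r] = [q,r] − [p,r] + [p,q]. For instance
  ∂[0,4,6] = [4,6] − [0,6] + [0,4],
  ∂[0,2,4] = [2,4] − [0,4] + [0,2].
As a 21×14 matrix over Z this has rank 13, with invariant factors (1,1,1,1,1,1,1,1,1,1,1,1,1).

Reading off H_k = ker ∂_k / im ∂_{k+1}:

  H_0: rank C_0 − rank ∂_1 = 7 − 6 = 1, and the invariant factors of ∂_1 are all 1, so H_0 = Z.
  H_1: rank ker ∂_1 − rank ∂_2 = (21 − 6) − 13 = 2, and the invariant factors of ∂_2 are all 1, so H_1 = Z^2.
  H_2: rank ker ∂_2 − rank ∂_3 = (14 − 13) − 0 = 1, and there is no ∂_3, so H_2 = Z.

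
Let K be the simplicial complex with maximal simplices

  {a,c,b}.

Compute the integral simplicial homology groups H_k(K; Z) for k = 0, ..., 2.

H_0 ≅ Z,  H_1 = 0,  H_2 = 0.

K has 3 vertices, 3 edges, 1 triangle.
rank ∂_0 = 0, rank ∂_1 = 2 ⇒ b_0 = 3 − 0 − 2 = 1; all invariant factors of ∂_1 are 1 so no torsion. So H_0 ≅ Z.
rank ∂_1 = 2, rank ∂_2 = 1 ⇒ b_1 = 3 − 2 − 1 = 0; all invariant factors of ∂_2 are 1 so no torsion. So H_1 ≅ 0.
rank ∂_2 = 1, rank ∂_3 = 0 ⇒ b_2 = 1 − 1 − 0 = 0. So H_2 ≅ 0.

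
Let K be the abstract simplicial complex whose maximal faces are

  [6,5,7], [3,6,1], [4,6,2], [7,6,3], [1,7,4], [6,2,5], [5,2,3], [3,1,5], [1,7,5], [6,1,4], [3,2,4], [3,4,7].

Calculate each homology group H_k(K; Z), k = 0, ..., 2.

Order the vertices as 1 < 2 < 3 < 4 < 5 < 6 < 7. Listing each simplex with vertices in this order, K has dimension 2 with simplices:

  0-simplices (7): [1], [2], [3], [4], [5], [6], [7]
  1-simplices (18): [1,3], [1,4], [1,5], [1,6], [1,7], [2,3], [2,4], [2,5], [2,6], [3,4], [3,5], [3,6], [3,7], [4,6], [4,7], [5,6], [5,7], [6,7]
  2-simplices (12): [1,3,5], [1,3,6], [1,4,6], [1,4,7], [1,5,7], [2,3,4], [2,3,5], [2,4,6], [2,5,6], [3,4,7], [3,6,7], [5,6,7]

so the chain groups are C_0 ≅ Z^7, C_1 ≅ Z^18, C_2 ≅ Z^12.

Boundary ∂_1: C_1 → C_0 is given by ∂[p,q] = [q] − [p].
The 7×18 boundary matrix has rank 6 and Smith normal form diag(1,1,1,1,1,1).

∂_2: C_2 → C_1 acts by ∂[p,q,r] = [q,r] − [p,r] + [p,q]. For instance
  ∂[3,4,7] = [4,7] − [3,7] + [3,4],
  ∂[1,5,7] = [5,7] − [1,7] + [1,5].
The resulting 18×12 matrix has rank 12, and its Smith normal form has invariant factors (1,1,1,1,1,1,1,1,1,1,1,2).

Computing H_k = (kernel of ∂_k) / (image of ∂_{k+1}):

  H_0: rank C_0 − rank ∂_1 = 7 − 6 = 1, and the invariant factors of ∂_1 are all 1, so H_0 ≅ Z.
  H_1: rank ker ∂_1 − rank ∂_2 = (18 − 6) − 12 = 0, and ∂_2 has invariant factor 2 > 1, so H_1 ≅ Z/2.
  H_2: rank ker ∂_2 − rank ∂_3 = (12 − 12) − 0 = 0, and there is no ∂_3, so H_2 ≅ 0.

As a check, the Euler characteristic is 7 − 18 + 12 = 1, which agrees with 1 − 0 + 0 = 1.
(K is a triangulation of the real projective plane RP^2.)

H_0 ≅ Z,  H_1 ≅ Z/2,  H_2 = 0.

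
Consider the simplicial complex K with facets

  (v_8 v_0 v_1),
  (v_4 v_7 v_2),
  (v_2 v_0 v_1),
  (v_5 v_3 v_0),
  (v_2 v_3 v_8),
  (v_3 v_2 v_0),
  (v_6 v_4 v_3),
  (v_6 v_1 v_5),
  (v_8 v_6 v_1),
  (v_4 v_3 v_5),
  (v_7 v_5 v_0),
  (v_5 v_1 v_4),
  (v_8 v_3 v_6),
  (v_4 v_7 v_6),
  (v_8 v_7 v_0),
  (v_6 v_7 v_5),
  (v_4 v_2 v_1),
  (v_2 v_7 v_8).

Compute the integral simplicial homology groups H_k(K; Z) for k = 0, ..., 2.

H_0 = Z,  H_1 = Z ⊕ Z/2,  H_2 = 0.

K has 9 vertices, 27 edges, 18 triangles.
rank ∂_0 = 0, rank ∂_1 = 8 ⇒ b_0 = 9 − 0 − 8 = 1; all invariant factors of ∂_1 are 1 so no torsion. So H_0 ≅ Z.
rank ∂_1 = 8, rank ∂_2 = 18 ⇒ b_1 = 27 − 8 − 18 = 1; ∂_2 has invariant factor(s) [2] giving torsion. So H_1 ≅ Z ⊕ Z/2.
rank ∂_2 = 18, rank ∂_3 = 0 ⇒ b_2 = 18 − 18 − 0 = 0. So H_2 ≅ 0.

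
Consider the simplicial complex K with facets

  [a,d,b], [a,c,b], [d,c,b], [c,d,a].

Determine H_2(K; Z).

We work with the vertex ordering a < b < c < d. The simplices of K, each written with vertices in increasing order, are:

  0-simplices (4): a, b, c, d
  1-simplices (6): ab, ac, ad, bc, bd, cd
  2-simplices (4): abc, abd, acd, bcd

so the chain groups are C_0 ≅ Z^4, C_1 ≅ Z^6, C_2 ≅ Z^4.

The boundary map ∂_1: C_1 → C_0 maps an edge to its endpoints' difference, ∂[p,q] = q − p. For instance
  ∂ac = c − a.
This gives a 4×6 integer matrix of rank 3; reducing to Smith normal form yields diagonal entries (1,1,1).

∂_2: C_2 → C_1 maps a triangle to the signed sum of its edges. For instance
  ∂acd = cd − ad + ac,
  ∂abd = bd − ad + ab.
The 6×4 boundary matrix has rank 3 and Smith normal form diag(1,1,1).

Computing H_k = (kernel of ∂_k) / (image of ∂_{k+1}):

  H_2: rank ker ∂_2 − rank ∂_3 = (4 − 3) − 0 = 1, and there is no ∂_3, so H_2 = Z.

(K is a triangulation of the 2-sphere S^2.)

H_2 ≅ Z.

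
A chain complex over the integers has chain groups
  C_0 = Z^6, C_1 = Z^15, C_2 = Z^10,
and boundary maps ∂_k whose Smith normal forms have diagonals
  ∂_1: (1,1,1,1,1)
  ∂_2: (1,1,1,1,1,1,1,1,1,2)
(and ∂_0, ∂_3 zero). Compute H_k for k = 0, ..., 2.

H_0 = Z,  H_1 = Z/2,  H_2 = 0.

H_0: b_0 = 6 − 0 − 5 = 1; torsion from ∂_1 factors > 1: none. So H_0 = Z.
H_1: b_1 = 15 − 5 − 10 = 0; torsion from ∂_2 factors > 1: [2]. So H_1 = Z/2.
H_2: b_2 = 10 − 10 − 0 = 0; torsion from ∂_3 factors > 1: none. So H_2 = 0.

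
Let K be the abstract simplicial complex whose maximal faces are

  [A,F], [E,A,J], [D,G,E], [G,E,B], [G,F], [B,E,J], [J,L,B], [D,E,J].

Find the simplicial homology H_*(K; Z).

Take the total order A < B < D < E < F < G < J < L on the vertex set. Then K (dimension 2) consists of the simplices:

  0-simplices (8): A, B, D, E, F, G, J, L
  1-simplices (14): AE, AF, AJ, BE, BG, BJ, BL, DE, DG, DJ, EG, EJ, FG, JL
  2-simplices (6): AEJ, BEG, BEJ, BJL, DEG, DEJ

so the chain groups are C_0 ≅ Z^8, C_1 ≅ Z^14, C_2 ≅ Z^6.

Boundary ∂_1: C_1 → C_0 sends each edge [p,q] (with p < q) to q − p. For instance
  ∂DG = G − D.
This gives a 8×14 integer matrix of rank 7; reducing to Smith normal form yields diagonal entries (1,1,1,1,1,1,1).

Boundary ∂_2: C_2 → C_1 sends each 2-simplex [p,q,r] to [q,r] − [p,r] + [p,q]. For instance
  ∂DEJ = EJ − DJ + DE,
  ∂BJL = JL − BL + BJ.
The resulting 14×6 matrix has rank 6, and its Smith normal form has invariant factors (1,1,1,1,1,1).

Reading off H_k = ker ∂_k / im ∂_{k+1}:

  H_0: rank C_0 − rank ∂_1 = 8 − 7 = 1, and the invariant factors of ∂_1 are all 1, so H_0 ≅ Z.
  H_1: rank ker ∂_1 − rank ∂_2 = (14 − 7) − 6 = 1, and the invariant factors of ∂_2 are all 1, so H_1 ≅ Z.
  H_2: rank ker ∂_2 − rank ∂_3 = (6 − 6) − 0 = 0, and there is no ∂_3, so H_2 ≅ 0.

As a check, the Euler characteristic is 8 − 14 + 6 = 0, which agrees with 1 − 1 + 0 = 0.

H_0 ≅ Z,  H_1 ≅ Z,  H_2 = 0.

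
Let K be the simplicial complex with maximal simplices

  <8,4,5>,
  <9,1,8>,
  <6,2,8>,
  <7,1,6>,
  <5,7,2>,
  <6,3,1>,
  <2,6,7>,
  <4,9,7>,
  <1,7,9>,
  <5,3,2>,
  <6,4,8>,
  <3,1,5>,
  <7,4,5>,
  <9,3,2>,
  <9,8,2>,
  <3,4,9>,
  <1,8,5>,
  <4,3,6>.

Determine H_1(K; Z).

H_1 = Z^2.

We work with the vertex ordering 1 < 2 < 3 < 4 < 5 < 6 < 7 < 8 < 9. The simplices of K, each written with vertices in increasing order, are:

  0-simplices (9): [1], [2], [3], [4], [5], [6], [7], [8], [9]
  1-simplices (27): (27 of them)
  2-simplices (18): [1,3,5], [1,3,6], [1,5,8], [1,6,7], [1,7,9], [1,8,9], [2,3,5], [2,3,9], [2,5,7], [2,6,7], [2,6,8], [2,8,9], [3,4,6], [3,4,9], [4,5,7], [4,5,8], [4,6,8], [4,7,9]

so the chain groups are C_0 ≅ Z^9, C_1 ≅ Z^27, C_2 ≅ Z^18.

The boundary map ∂_1: C_1 → C_0 sends each edge [p,q] (with p < q) to q − p.
As a 9×27 matrix over Z this has rank 8, with invariant factors (1,1,1,1,1,1,1,1).

Boundary ∂_2: C_2 → C_1 acts by ∂[p,q,r] = [q,r] − [p,r] + [p,q]. For instance
  ∂[4,5,8] = [5,8] − [4,8] + [4,5],
  ∂[1,5,8] = [5,8] − [1,8] + [1,5].
This gives a 27×18 integer matrix of rank 17; reducing to Smith normal form yields diagonal entries (1,1,1,1,1,1,1,1,1,1,1,1,1,1,1,1,1).

From H_k ≅ ker(∂_k) / im(∂_{k+1}) we obtain:

  H_1: rank ker ∂_1 − rank ∂_2 = (27 − 8) − 17 = 2, and the invariant factors of ∂_2 are all 1, so H_1 = Z^2.

(K is a triangulation of the torus T^2.)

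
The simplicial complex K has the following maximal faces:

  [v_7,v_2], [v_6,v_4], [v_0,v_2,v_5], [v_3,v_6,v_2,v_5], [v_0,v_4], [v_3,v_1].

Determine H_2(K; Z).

Fix the vertex order v_0 < v_1 < v_2 < v_3 < v_4 < v_5 < v_6 < v_7 and write every simplex with vertices in increasing order. Then dim K = 3 and the simplices of K are:

  0-simplices (8): [v_0], [v_1], [v_2], [v_3], [v_4], [v_5], [v_6], [v_7]
  1-simplices (12): [v_0,v_2], [v_0,v_4], [v_0,v_5], [v_1,v_3], [v_2,v_3], [v_2,v_5], [v_2,v_6], [v_2,v_7], [v_3,v_5], [v_3,v_6], [v_4,v_6], [v_5,v_6]
  2-simplices (5): [v_0,v_2,v_5], [v_2,v_3,v_5], [v_2,v_3,v_6], [v_2,v_5,v_6], [v_3,v_5,v_6]
  3-simplices (1): [v_2,v_3,v_5,v_6]

giving chain groups C_0 ≅ Z^8, C_1 ≅ Z^12, C_2 ≅ Z^5, C_3 ≅ Z^1.

∂_1: C_1 → C_0 is given by ∂[p,q] = [q] − [p]. For instance
  ∂[v_2,v_6] = [v_6] − [v_2].
This gives a 8×12 integer matrix of rank 7; reducing to Smith normal form yields diagonal entries (1,1,1,1,1,1,1).

The boundary map ∂_2: C_2 → C_1 maps a triangle to the signed sum of its edges. For instance
  ∂[v_2,v_5,v_6] = [v_5,v_6] − [v_2,v_6] + [v_2,v_5],
  ∂[v_0,v_2,v_5] = [v_2,v_5] − [v_0,v_5] + [v_0,v_2].
This gives a 12×5 integer matrix of rank 4; reducing to Smith normal form yields diagonal entries (1,1,1,1).

The boundary map ∂_3: C_3 → C_2 sends each 3-simplex σ to the alternating sum Σ_i (−1)^i (σ with its i-th vertex removed). For instance
  ∂[v_2,v_3,v_5,v_6] = [v_3,v_5,v_6] − [v_2,v_5,v_6] + [v_2,v_3,v_6] − [v_2,v_3,v_5].
As a 5×1 matrix over Z this has rank 1, with invariant factors (1).

From H_k ≅ ker(∂_k) / im(∂_{k+1}) we obtain:

  H_2: rank ker ∂_2 − rank ∂_3 = (5 − 4) − 1 = 0, and the invariant factors of ∂_3 are all 1, so H_2 = 0.

H_2 ≅ 0.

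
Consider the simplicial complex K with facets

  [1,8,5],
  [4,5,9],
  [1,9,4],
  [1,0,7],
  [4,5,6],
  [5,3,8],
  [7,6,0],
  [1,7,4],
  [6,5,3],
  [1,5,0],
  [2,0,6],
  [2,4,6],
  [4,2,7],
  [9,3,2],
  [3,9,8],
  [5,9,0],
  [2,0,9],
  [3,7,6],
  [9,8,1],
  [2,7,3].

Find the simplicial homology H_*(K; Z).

H_0 = Z,  H_1 = Z × Z/2,  H_2 = 0.

K has 10 vertices, 30 edges, 20 triangles.
rank ∂_0 = 0, rank ∂_1 = 9 ⇒ b_0 = 10 − 0 − 9 = 1; all invariant factors of ∂_1 are 1 so no torsion. So H_0 ≅ Z.
rank ∂_1 = 9, rank ∂_2 = 20 ⇒ b_1 = 30 − 9 − 20 = 1; ∂_2 has invariant factor(s) [2] giving torsion. So H_1 ≅ Z × Z/2.
rank ∂_2 = 20, rank ∂_3 = 0 ⇒ b_2 = 20 − 20 − 0 = 0. So H_2 ≅ 0.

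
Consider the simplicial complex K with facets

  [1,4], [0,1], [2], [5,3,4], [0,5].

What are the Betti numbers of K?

b_0 = 2, b_1 = 1, b_2 = 0.

K has 6 vertices, 6 edges, 1 triangle.
rank ∂_0 = 0, rank ∂_1 = 4 ⇒ b_0 = 6 − 0 − 4 = 2; all invariant factors of ∂_1 are 1 so no torsion. So H_0 = Z^2.
rank ∂_1 = 4, rank ∂_2 = 1 ⇒ b_1 = 6 − 4 − 1 = 1; all invariant factors of ∂_2 are 1 so no torsion. So H_1 = Z.
rank ∂_2 = 1, rank ∂_3 = 0 ⇒ b_2 = 1 − 1 − 0 = 0. So H_2 = 0.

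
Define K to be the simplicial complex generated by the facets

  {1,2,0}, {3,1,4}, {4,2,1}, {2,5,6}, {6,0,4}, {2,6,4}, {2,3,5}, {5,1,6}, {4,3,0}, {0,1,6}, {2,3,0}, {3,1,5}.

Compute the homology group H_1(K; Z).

H_1 ≅ Z/2.

We work with the vertex ordering 0 < 1 < 2 < 3 < 4 < 5 < 6. The simplices of K, each written with vertices in increasing order, are:

  0-simplices (7): [0], [1], [2], [3], [4], [5], [6]
  1-simplices (18): [0,1], [0,2], [0,3], [0,4], [0,6], [1,2], [1,3], [1,4], [1,5], [1,6], [2,3], [2,4], [2,5], [2,6], [3,4], [3,5], [4,6], [5,6]
  2-simplices (12): [0,1,2], [0,1,6], [0,2,3], [0,3,4], [0,4,6], [1,2,4], [1,3,4], [1,3,5], [1,5,6], [2,3,5], [2,4,6], [2,5,6]

giving chain groups C_0 ≅ Z^7, C_1 ≅ Z^18, C_2 ≅ Z^12.

Boundary ∂_1: C_1 → C_0 sends each edge [p,q] (with p < q) to q − p.
The resulting 7×18 matrix has rank 6, and its Smith normal form has invariant factors (1,1,1,1,1,1).

The boundary map ∂_2: C_2 → C_1 sends each 2-simplex [p,q,r] to [q,r] − [p,r] + [p,q]. For instance
  ∂[1,3,5] = [3,5] − [1,5] + [1,3],
  ∂[0,1,6] = [1,6] − [0,6] + [0,1].
This gives a 18×12 integer matrix of rank 12; reducing to Smith normal form yields diagonal entries (1,1,1,1,1,1,1,1,1,1,1,2).

Now H_k = ker ∂_k / im ∂_{k+1}, so:

  H_1: rank ker ∂_1 − rank ∂_2 = (18 − 6) − 12 = 0, and ∂_2 has invariant factor 2 > 1, so H_1 ≅ Z/2.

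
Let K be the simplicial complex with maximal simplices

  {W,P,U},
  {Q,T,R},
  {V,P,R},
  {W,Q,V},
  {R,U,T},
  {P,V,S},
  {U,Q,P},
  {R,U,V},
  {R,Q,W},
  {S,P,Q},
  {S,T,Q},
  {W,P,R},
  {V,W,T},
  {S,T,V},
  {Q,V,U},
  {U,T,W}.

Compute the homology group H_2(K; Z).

We work with the vertex ordering P < Q < R < S < T < U < V < W. The simplices of K, each written with vertices in increasing order, are:

  0-simplices (8): P, Q, R, S, T, U, V, W
  1-simplices (24): PQ, PR, PS, PU, PV, PW, QR, QS, QT, QU, QV, QW, RT, RU, RV, RW, ST, SV, TU, TV, TW, UV, UW, VW
  2-simplices (16): PQS, PQU, PRV, PRW, PSV, PUW, QRT, QRW, QST, QUV, QVW, RTU, RUV, STV, TUW, TVW

giving chain groups C_0 ≅ Z^8, C_1 ≅ Z^24, C_2 ≅ Z^16.

The boundary map ∂_1: C_1 → C_0 sends each edge [p,q] (with p < q) to q − p. For instance
  ∂RW = W − R.
The 8×24 boundary matrix has rank 7 and Smith normal form diag(1,1,1,1,1,1,1).

The boundary map ∂_2: C_2 → C_1 maps a triangle to the signed sum of its edges. For instance
  ∂PQU = QU − PU + PQ,
  ∂PRV = RV − PV + PR.
The 24×16 boundary matrix has rank 15 and Smith normal form diag(1,1,1,1,1,1,1,1,1,1,1,1,1,1,1).

Computing H_k = (kernel of ∂_k) / (image of ∂_{k+1}):

  H_2: rank ker ∂_2 − rank ∂_3 = (16 − 15) − 0 = 1, and there is no ∂_3, so H_2 ≅ Z.

H_2 = Z.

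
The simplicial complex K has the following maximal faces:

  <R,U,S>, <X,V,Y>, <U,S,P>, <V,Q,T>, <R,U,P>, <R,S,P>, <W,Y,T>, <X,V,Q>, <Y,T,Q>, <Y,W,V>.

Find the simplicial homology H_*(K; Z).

Fix the vertex order P < Q < R < S < T < U < V < W < X < Y and write every simplex with vertices in increasing order. Then dim K = 2 and the simplices of K are:

  0-simplices (10): P, Q, R, S, T, U, V, W, X, Y
  1-simplices (18): PR, PS, PU, QT, QV, QX, QY, RS, RU, SU, TV, TW, TY, VW, VX, VY, WY, XY
  2-simplices (10): PRS, PRU, PSU, QTV, QTY, QVX, RSU, TWY, VWY, VXY

Hence C_0 ≅ Z^10, C_1 ≅ Z^18, C_2 ≅ Z^10.

The boundary map ∂_1: C_1 → C_0 is given by ∂[p,q] = [q] − [p]. For instance
  ∂RS = S − R.
This gives a 10×18 integer matrix of rank 8; reducing to Smith normal form yields diagonal entries (1,1,1,1,1,1,1,1).

Boundary ∂_2: C_2 → C_1 sends each 2-simplex [p,q,r] to [q,r] − [p,r] + [p,q]. For instance
  ∂TWY = WY − TY + TW,
  ∂VWY = WY − VY + VW.
As a 18×10 matrix over Z this has rank 9, with invariant factors (1,1,1,1,1,1,1,1,1).

Now H_k = ker ∂_k / im ∂_{k+1}, so:

  H_0: rank C_0 − rank ∂_1 = 10 − 8 = 2, and the invariant factors of ∂_1 are all 1, so H_0 = Z^2.
  H_1: rank ker ∂_1 − rank ∂_2 = (18 − 8) − 9 = 1, and the invariant factors of ∂_2 are all 1, so H_1 = Z.
  H_2: rank ker ∂_2 − rank ∂_3 = (10 − 9) − 0 = 1, and there is no ∂_3, so H_2 = Z.

As a check, the Euler characteristic is 10 − 18 + 10 = 2, which agrees with 2 − 1 + 1 = 2.
(K is a triangulation of the disjoint union of the 2-sphere S^2 and the cylinder S^1 x I.)

H_0 ≅ Z^2,  H_1 ≅ Z,  H_2 ≅ Z.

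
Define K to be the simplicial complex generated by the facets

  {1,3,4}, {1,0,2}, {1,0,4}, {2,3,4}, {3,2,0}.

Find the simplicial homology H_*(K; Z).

We work with the vertex ordering 0 < 1 < 2 < 3 < 4. The simplices of K, each written with vertices in increasing order, are:

  0-simplices (5): [0], [1], [2], [3], [4]
  1-simplices (10): [0,1], [0,2], [0,3], [0,4], [1,2], [1,3], [1,4], [2,3], [2,4], [3,4]
  2-simplices (5): [0,1,2], [0,1,4], [0,2,3], [1,3,4], [2,3,4]

giving chain groups C_0 ≅ Z^5, C_1 ≅ Z^10, C_2 ≅ Z^5.

∂_1: C_1 → C_0 is given by ∂[p,q] = [q] − [p]. For instance
  ∂[2,4] = [4] − [2].
The 5×10 boundary matrix has rank 4 and Smith normal form diag(1,1,1,1).

The boundary map ∂_2: C_2 → C_1 maps a triangle to the signed sum of its edges. For instance
  ∂[0,1,4] = [1,4] − [0,4] + [0,1],
  ∂[0,1,2] = [1,2] − [0,2] + [0,1].
The 10×5 boundary matrix has rank 5 and Smith normal form diag(1,1,1,1,1).

Computing H_k = (kernel of ∂_k) / (image of ∂_{k+1}):

  H_0: rank C_0 − rank ∂_1 = 5 − 4 = 1, and the invariant factors of ∂_1 are all 1, so H_0 ≅ Z.
  H_1: rank ker ∂_1 − rank ∂_2 = (10 − 4) − 5 = 1, and the invariant factors of ∂_2 are all 1, so H_1 ≅ Z.
  H_2: rank ker ∂_2 − rank ∂_3 = (5 − 5) − 0 = 0, and there is no ∂_3, so H_2 ≅ 0.

As a check, the Euler characteristic is 5 − 10 + 5 = 0, which agrees with 1 − 1 + 0 = 0.
(K is a triangulation of the Möbius band.)

H_0 ≅ Z,  H_1 ≅ Z,  H_2 = 0.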